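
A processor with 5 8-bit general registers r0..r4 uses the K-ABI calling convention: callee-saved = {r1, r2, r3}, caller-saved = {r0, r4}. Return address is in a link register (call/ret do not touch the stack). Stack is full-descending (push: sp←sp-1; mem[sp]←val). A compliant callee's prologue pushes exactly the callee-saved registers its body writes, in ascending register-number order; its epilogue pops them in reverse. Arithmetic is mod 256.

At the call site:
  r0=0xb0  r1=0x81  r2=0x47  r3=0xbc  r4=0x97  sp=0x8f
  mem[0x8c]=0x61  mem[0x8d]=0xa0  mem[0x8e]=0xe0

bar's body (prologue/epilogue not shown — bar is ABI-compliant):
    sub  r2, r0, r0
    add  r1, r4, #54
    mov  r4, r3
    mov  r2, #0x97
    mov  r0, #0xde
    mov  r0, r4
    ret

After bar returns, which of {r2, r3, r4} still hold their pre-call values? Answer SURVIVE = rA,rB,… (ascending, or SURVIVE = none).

prologue: push r1 -> mem[0x8e]=0x81, sp=0x8e
prologue: push r2 -> mem[0x8d]=0x47, sp=0x8d
body[0] sub  r2, r0, r0 -> r2=0x00
body[1] add  r1, r4, #54 -> r1=0xcd
body[2] mov  r4, r3 -> r4=0xbc
body[3] mov  r2, #0x97 -> r2=0x97
body[4] mov  r0, #0xde -> r0=0xde
body[5] mov  r0, r4 -> r0=0xbc
epilogue: pop r2=0x47, sp=0x8e
epilogue: pop r1=0x81, sp=0x8f
r2: callee-saved, written=True
r3: callee-saved, written=False
r4: caller-saved, written=True

SURVIVE = r2,r3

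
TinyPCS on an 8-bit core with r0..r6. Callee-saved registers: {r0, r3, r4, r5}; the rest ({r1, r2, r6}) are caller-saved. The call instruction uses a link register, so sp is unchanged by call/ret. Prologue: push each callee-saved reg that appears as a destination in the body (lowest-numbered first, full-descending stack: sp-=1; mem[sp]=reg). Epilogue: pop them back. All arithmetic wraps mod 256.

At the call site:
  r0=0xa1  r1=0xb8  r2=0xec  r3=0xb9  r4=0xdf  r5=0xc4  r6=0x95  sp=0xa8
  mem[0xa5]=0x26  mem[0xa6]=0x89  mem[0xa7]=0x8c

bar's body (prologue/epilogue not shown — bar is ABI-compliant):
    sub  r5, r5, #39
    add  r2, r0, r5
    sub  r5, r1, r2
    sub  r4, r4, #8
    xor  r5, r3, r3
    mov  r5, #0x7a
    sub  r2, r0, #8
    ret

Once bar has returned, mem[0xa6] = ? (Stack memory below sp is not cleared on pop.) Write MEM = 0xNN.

prologue: push r4 -> mem[0xa7]=0xdf, sp=0xa7
prologue: push r5 -> mem[0xa6]=0xc4, sp=0xa6
body[0] sub  r5, r5, #39 -> r5=0x9d
body[1] add  r2, r0, r5 -> r2=0x3e
body[2] sub  r5, r1, r2 -> r5=0x7a
body[3] sub  r4, r4, #8 -> r4=0xd7
body[4] xor  r5, r3, r3 -> r5=0x00
body[5] mov  r5, #0x7a -> r5=0x7a
body[6] sub  r2, r0, #8 -> r2=0x99
epilogue: pop r5=0xc4, sp=0xa7
epilogue: pop r4=0xdf, sp=0xa8
prologue pushed ['r4', 'r5'] at ['0xa7', '0xa6']

MEM = 0xc4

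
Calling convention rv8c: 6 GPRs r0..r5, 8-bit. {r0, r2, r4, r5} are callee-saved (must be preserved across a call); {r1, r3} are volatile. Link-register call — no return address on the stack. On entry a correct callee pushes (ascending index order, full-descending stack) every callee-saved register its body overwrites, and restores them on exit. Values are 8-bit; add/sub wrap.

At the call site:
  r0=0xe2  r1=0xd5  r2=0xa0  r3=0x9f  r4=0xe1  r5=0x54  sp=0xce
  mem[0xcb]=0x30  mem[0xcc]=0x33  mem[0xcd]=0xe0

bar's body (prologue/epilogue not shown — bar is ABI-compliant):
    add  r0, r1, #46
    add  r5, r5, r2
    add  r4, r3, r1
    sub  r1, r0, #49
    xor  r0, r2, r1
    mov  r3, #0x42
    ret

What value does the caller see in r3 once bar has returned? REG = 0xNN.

REG = 0x42

prologue: push r0 → mem[0xcd]=0xe2, sp=0xcd
prologue: push r4 → mem[0xcc]=0xe1, sp=0xcc
prologue: push r5 → mem[0xcb]=0x54, sp=0xcb
body[0] add  r0, r1, #46 → r0=0x03
body[1] add  r5, r5, r2 → r5=0xf4
body[2] add  r4, r3, r1 → r4=0x74
body[3] sub  r1, r0, #49 → r1=0xd2
body[4] xor  r0, r2, r1 → r0=0x72
body[5] mov  r3, #0x42 → r3=0x42
epilogue: pop r5=0x54, sp=0xcc
epilogue: pop r4=0xe1, sp=0xcd
epilogue: pop r0=0xe2, sp=0xce
r3 is caller-saved → body value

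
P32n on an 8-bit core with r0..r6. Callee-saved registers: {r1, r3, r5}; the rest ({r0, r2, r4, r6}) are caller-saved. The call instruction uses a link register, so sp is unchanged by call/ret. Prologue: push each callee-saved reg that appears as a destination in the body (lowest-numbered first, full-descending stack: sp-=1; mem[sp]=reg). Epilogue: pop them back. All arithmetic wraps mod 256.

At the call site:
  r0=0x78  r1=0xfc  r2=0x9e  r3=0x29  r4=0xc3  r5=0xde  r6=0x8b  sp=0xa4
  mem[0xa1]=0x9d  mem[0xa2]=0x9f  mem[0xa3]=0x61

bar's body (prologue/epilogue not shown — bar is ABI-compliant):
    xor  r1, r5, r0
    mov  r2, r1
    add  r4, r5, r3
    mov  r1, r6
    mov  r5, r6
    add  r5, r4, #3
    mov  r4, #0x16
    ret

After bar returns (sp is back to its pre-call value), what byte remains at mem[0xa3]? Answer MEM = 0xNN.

MEM = 0xfc

prologue: push r1 -> mem[0xa3]=0xfc, sp=0xa3
prologue: push r5 -> mem[0xa2]=0xde, sp=0xa2
body[0] xor  r1, r5, r0 -> r1=0xa6
body[1] mov  r2, r1 -> r2=0xa6
body[2] add  r4, r5, r3 -> r4=0x07
body[3] mov  r1, r6 -> r1=0x8b
body[4] mov  r5, r6 -> r5=0x8b
body[5] add  r5, r4, #3 -> r5=0x0a
body[6] mov  r4, #0x16 -> r4=0x16
epilogue: pop r5=0xde, sp=0xa3
epilogue: pop r1=0xfc, sp=0xa4
prologue pushed ['r1', 'r5'] at ['0xa3', '0xa2']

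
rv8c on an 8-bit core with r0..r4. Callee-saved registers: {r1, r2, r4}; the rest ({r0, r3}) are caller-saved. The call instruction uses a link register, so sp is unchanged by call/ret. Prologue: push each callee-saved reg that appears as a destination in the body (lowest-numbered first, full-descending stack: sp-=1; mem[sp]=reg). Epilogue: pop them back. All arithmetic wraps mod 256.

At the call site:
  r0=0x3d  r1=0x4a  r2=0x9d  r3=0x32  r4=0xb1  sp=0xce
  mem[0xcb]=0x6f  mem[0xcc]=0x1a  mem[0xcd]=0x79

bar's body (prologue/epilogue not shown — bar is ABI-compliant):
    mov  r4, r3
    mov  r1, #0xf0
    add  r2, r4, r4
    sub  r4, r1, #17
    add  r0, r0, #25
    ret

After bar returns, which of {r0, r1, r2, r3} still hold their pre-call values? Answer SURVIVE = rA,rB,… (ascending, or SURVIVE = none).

SURVIVE = r1,r2,r3

prologue: push r1 -> mem[0xcd]=0x4a, sp=0xcd
prologue: push r2 -> mem[0xcc]=0x9d, sp=0xcc
prologue: push r4 -> mem[0xcb]=0xb1, sp=0xcb
body[0] mov  r4, r3 -> r4=0x32
body[1] mov  r1, #0xf0 -> r1=0xf0
body[2] add  r2, r4, r4 -> r2=0x64
body[3] sub  r4, r1, #17 -> r4=0xdf
body[4] add  r0, r0, #25 -> r0=0x56
epilogue: pop r4=0xb1, sp=0xcc
epilogue: pop r2=0x9d, sp=0xcd
epilogue: pop r1=0x4a, sp=0xce
r0: caller-saved, written=True
r1: callee-saved, written=True
r2: callee-saved, written=True
r3: caller-saved, written=False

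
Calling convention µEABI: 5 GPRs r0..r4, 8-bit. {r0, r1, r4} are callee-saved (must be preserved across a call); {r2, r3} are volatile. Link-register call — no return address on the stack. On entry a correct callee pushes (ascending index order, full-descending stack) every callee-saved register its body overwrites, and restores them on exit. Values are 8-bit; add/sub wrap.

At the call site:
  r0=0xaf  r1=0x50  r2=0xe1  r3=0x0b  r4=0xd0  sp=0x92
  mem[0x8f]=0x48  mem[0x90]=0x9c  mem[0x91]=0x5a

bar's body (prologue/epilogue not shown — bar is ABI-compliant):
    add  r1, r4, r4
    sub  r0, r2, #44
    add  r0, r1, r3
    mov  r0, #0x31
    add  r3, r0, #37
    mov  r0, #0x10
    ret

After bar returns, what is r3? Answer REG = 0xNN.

prologue: push r0 → mem[0x91]=0xaf, sp=0x91
prologue: push r1 → mem[0x90]=0x50, sp=0x90
body[0] add  r1, r4, r4 → r1=0xa0
body[1] sub  r0, r2, #44 → r0=0xb5
body[2] add  r0, r1, r3 → r0=0xab
body[3] mov  r0, #0x31 → r0=0x31
body[4] add  r3, r0, #37 → r3=0x56
body[5] mov  r0, #0x10 → r0=0x10
epilogue: pop r1=0x50, sp=0x91
epilogue: pop r0=0xaf, sp=0x92
r3 is caller-saved → body value

REG = 0x56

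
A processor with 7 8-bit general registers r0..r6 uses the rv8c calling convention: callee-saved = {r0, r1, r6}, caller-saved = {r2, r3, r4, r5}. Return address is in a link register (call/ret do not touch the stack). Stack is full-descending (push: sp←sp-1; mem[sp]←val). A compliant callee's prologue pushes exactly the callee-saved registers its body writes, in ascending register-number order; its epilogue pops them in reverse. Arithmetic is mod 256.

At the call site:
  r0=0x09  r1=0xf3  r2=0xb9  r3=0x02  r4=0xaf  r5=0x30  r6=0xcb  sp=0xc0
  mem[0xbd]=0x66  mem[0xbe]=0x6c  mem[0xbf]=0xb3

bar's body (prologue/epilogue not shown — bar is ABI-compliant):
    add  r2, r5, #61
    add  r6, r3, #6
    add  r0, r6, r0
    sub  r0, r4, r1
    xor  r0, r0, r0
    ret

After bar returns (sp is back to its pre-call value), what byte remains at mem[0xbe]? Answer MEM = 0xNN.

MEM = 0xcb

prologue: push r0 -> mem[0xbf]=0x09, sp=0xbf
prologue: push r6 -> mem[0xbe]=0xcb, sp=0xbe
body[0] add  r2, r5, #61 -> r2=0x6d
body[1] add  r6, r3, #6 -> r6=0x08
body[2] add  r0, r6, r0 -> r0=0x11
body[3] sub  r0, r4, r1 -> r0=0xbc
body[4] xor  r0, r0, r0 -> r0=0x00
epilogue: pop r6=0xcb, sp=0xbf
epilogue: pop r0=0x09, sp=0xc0
prologue pushed ['r0', 'r6'] at ['0xbf', '0xbe']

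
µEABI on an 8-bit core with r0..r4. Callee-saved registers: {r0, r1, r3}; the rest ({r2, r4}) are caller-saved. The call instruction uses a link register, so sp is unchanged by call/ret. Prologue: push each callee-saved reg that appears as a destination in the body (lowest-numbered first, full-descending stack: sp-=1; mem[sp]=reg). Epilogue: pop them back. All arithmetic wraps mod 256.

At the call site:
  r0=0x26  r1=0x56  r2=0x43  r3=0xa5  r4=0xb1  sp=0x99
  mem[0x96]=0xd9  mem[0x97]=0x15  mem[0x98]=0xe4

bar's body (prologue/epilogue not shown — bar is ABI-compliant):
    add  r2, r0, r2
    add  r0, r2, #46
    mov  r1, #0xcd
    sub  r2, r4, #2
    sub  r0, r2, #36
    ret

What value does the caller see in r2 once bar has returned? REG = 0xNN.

prologue: push r0 → mem[0x98]=0x26, sp=0x98
prologue: push r1 → mem[0x97]=0x56, sp=0x97
body[0] add  r2, r0, r2 → r2=0x69
body[1] add  r0, r2, #46 → r0=0x97
body[2] mov  r1, #0xcd → r1=0xcd
body[3] sub  r2, r4, #2 → r2=0xaf
body[4] sub  r0, r2, #36 → r0=0x8b
epilogue: pop r1=0x56, sp=0x98
epilogue: pop r0=0x26, sp=0x99
r2 is caller-saved → body value

REG = 0xaf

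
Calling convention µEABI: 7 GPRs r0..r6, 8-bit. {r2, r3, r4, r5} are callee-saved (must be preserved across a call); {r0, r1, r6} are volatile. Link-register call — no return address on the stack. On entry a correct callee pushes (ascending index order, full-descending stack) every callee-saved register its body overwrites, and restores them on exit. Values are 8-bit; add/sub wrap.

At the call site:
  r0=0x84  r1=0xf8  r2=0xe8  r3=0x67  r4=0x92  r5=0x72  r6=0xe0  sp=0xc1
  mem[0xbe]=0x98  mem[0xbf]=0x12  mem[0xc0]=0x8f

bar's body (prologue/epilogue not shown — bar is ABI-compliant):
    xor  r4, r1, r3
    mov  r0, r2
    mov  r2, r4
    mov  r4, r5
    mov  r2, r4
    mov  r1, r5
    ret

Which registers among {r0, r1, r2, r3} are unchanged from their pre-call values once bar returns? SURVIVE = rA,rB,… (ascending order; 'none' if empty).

SURVIVE = r2,r3

prologue: push r2 → mem[0xc0]=0xe8, sp=0xc0
prologue: push r4 → mem[0xbf]=0x92, sp=0xbf
body[0] xor  r4, r1, r3 → r4=0x9f
body[1] mov  r0, r2 → r0=0xe8
body[2] mov  r2, r4 → r2=0x9f
body[3] mov  r4, r5 → r4=0x72
body[4] mov  r2, r4 → r2=0x72
body[5] mov  r1, r5 → r1=0x72
epilogue: pop r4=0x92, sp=0xc0
epilogue: pop r2=0xe8, sp=0xc1
r0: caller-saved, written=True
r1: caller-saved, written=True
r2: callee-saved, written=True
r3: callee-saved, written=False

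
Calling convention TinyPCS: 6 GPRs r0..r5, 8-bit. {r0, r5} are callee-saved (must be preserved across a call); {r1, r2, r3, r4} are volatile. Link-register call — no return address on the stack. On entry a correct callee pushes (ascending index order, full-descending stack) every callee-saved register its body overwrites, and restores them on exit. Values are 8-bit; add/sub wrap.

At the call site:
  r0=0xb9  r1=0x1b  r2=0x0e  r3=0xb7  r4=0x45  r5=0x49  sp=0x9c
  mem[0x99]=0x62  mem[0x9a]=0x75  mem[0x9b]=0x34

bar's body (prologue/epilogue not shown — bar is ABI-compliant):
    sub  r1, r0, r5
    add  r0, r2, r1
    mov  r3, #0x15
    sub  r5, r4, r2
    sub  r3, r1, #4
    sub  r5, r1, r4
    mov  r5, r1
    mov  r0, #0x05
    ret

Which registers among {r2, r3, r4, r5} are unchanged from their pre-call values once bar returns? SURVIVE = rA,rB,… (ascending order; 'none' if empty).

SURVIVE = r2,r4,r5

prologue: push r0 → mem[0x9b]=0xb9, sp=0x9b
prologue: push r5 → mem[0x9a]=0x49, sp=0x9a
body[0] sub  r1, r0, r5 → r1=0x70
body[1] add  r0, r2, r1 → r0=0x7e
body[2] mov  r3, #0x15 → r3=0x15
body[3] sub  r5, r4, r2 → r5=0x37
body[4] sub  r3, r1, #4 → r3=0x6c
body[5] sub  r5, r1, r4 → r5=0x2b
body[6] mov  r5, r1 → r5=0x70
body[7] mov  r0, #0x05 → r0=0x05
epilogue: pop r5=0x49, sp=0x9b
epilogue: pop r0=0xb9, sp=0x9c
r2: caller-saved, written=False
r3: caller-saved, written=True
r4: caller-saved, written=False
r5: callee-saved, written=True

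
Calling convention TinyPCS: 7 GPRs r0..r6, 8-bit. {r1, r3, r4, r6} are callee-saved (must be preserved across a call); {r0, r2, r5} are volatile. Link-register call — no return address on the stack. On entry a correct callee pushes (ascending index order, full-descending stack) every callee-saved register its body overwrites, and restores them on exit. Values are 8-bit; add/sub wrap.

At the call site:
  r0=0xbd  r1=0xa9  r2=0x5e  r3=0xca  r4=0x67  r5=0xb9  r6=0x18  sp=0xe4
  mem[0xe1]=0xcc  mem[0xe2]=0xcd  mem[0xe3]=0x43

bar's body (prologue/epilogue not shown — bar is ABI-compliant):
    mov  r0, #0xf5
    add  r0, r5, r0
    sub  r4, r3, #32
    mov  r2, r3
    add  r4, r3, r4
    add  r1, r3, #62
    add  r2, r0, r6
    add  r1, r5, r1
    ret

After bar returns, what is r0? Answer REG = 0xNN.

prologue: push r1 → mem[0xe3]=0xa9, sp=0xe3
prologue: push r4 → mem[0xe2]=0x67, sp=0xe2
body[0] mov  r0, #0xf5 → r0=0xf5
body[1] add  r0, r5, r0 → r0=0xae
body[2] sub  r4, r3, #32 → r4=0xaa
body[3] mov  r2, r3 → r2=0xca
body[4] add  r4, r3, r4 → r4=0x74
body[5] add  r1, r3, #62 → r1=0x08
body[6] add  r2, r0, r6 → r2=0xc6
body[7] add  r1, r5, r1 → r1=0xc1
epilogue: pop r4=0x67, sp=0xe3
epilogue: pop r1=0xa9, sp=0xe4
r0 is caller-saved → body value

REG = 0xae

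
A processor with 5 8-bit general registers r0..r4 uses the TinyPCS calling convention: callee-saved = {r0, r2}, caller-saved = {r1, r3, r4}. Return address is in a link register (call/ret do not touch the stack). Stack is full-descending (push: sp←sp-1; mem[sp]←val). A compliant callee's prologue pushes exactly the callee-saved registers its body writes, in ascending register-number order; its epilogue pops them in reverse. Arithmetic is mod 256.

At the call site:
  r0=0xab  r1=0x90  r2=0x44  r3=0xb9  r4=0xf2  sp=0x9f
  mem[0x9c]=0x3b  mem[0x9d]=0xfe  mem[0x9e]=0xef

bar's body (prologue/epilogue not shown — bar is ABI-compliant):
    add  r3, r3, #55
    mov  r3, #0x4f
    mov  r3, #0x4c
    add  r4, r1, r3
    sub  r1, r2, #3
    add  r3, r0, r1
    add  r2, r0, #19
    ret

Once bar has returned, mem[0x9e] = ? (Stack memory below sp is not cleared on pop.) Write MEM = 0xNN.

prologue: push r2 → mem[0x9e]=0x44, sp=0x9e
body[0] add  r3, r3, #55 → r3=0xf0
body[1] mov  r3, #0x4f → r3=0x4f
body[2] mov  r3, #0x4c → r3=0x4c
body[3] add  r4, r1, r3 → r4=0xdc
body[4] sub  r1, r2, #3 → r1=0x41
body[5] add  r3, r0, r1 → r3=0xec
body[6] add  r2, r0, #19 → r2=0xbe
epilogue: pop r2=0x44, sp=0x9f
prologue pushed ['r2'] at ['0x9e']

MEM = 0x44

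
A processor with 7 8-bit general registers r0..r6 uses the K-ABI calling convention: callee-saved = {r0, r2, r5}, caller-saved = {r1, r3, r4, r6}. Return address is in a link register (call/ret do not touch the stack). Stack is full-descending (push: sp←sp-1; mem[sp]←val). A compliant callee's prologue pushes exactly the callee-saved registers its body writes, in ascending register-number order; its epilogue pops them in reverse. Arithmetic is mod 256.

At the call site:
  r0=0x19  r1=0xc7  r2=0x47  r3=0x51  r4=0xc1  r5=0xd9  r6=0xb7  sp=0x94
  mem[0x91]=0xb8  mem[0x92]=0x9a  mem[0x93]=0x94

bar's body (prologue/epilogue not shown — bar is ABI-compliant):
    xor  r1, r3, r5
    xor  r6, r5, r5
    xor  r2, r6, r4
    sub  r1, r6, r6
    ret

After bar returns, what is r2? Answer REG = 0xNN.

REG = 0x47

prologue: push r2 → mem[0x93]=0x47, sp=0x93
body[0] xor  r1, r3, r5 → r1=0x88
body[1] xor  r6, r5, r5 → r6=0x00
body[2] xor  r2, r6, r4 → r2=0xc1
body[3] sub  r1, r6, r6 → r1=0x00
epilogue: pop r2=0x47, sp=0x94
r2 is callee-saved → restored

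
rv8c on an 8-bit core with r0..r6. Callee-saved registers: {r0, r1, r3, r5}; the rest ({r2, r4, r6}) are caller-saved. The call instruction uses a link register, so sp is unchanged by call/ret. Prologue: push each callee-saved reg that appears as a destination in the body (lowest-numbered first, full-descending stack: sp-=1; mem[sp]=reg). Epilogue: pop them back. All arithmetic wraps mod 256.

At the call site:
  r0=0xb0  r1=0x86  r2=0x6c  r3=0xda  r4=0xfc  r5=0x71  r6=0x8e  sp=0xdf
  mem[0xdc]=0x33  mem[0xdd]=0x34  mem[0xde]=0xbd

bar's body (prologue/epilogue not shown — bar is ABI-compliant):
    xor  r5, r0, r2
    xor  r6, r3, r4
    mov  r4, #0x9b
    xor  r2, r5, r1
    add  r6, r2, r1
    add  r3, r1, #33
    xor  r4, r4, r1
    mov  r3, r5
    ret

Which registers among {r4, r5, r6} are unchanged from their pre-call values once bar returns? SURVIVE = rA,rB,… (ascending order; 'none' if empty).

prologue: push r3 -> mem[0xde]=0xda, sp=0xde
prologue: push r5 -> mem[0xdd]=0x71, sp=0xdd
body[0] xor  r5, r0, r2 -> r5=0xdc
body[1] xor  r6, r3, r4 -> r6=0x26
body[2] mov  r4, #0x9b -> r4=0x9b
body[3] xor  r2, r5, r1 -> r2=0x5a
body[4] add  r6, r2, r1 -> r6=0xe0
body[5] add  r3, r1, #33 -> r3=0xa7
body[6] xor  r4, r4, r1 -> r4=0x1d
body[7] mov  r3, r5 -> r3=0xdc
epilogue: pop r5=0x71, sp=0xde
epilogue: pop r3=0xda, sp=0xdf
r4: caller-saved, written=True
r5: callee-saved, written=True
r6: caller-saved, written=True

SURVIVE = r5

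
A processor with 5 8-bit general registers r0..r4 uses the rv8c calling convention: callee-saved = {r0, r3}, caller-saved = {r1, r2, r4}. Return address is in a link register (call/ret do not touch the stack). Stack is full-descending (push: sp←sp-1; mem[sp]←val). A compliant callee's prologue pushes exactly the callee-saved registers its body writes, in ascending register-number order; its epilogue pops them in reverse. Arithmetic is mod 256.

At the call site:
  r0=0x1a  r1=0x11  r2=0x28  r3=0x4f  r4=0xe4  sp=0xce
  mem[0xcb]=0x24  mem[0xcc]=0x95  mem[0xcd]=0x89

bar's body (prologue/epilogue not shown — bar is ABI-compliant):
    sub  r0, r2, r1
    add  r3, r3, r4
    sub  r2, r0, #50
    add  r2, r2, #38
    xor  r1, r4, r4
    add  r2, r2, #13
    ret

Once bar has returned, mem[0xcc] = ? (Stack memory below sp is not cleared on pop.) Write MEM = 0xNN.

prologue: push r0 → mem[0xcd]=0x1a, sp=0xcd
prologue: push r3 → mem[0xcc]=0x4f, sp=0xcc
body[0] sub  r0, r2, r1 → r0=0x17
body[1] add  r3, r3, r4 → r3=0x33
body[2] sub  r2, r0, #50 → r2=0xe5
body[3] add  r2, r2, #38 → r2=0x0b
body[4] xor  r1, r4, r4 → r1=0x00
body[5] add  r2, r2, #13 → r2=0x18
epilogue: pop r3=0x4f, sp=0xcd
epilogue: pop r0=0x1a, sp=0xce
prologue pushed ['r0', 'r3'] at ['0xcd', '0xcc']

MEM = 0x4f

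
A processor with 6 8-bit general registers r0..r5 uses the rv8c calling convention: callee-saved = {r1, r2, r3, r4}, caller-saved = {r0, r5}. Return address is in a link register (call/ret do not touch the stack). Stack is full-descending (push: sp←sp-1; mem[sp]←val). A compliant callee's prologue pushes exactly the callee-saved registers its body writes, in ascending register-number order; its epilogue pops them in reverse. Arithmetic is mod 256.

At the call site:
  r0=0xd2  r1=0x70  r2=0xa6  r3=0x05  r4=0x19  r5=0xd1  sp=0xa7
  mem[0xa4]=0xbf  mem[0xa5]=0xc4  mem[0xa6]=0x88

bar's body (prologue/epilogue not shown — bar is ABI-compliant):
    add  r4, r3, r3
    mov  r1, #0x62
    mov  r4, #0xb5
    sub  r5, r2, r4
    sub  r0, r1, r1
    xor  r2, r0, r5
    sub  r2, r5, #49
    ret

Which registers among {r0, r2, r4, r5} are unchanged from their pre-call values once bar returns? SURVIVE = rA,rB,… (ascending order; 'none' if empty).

prologue: push r1 → mem[0xa6]=0x70, sp=0xa6
prologue: push r2 → mem[0xa5]=0xa6, sp=0xa5
prologue: push r4 → mem[0xa4]=0x19, sp=0xa4
body[0] add  r4, r3, r3 → r4=0x0a
body[1] mov  r1, #0x62 → r1=0x62
body[2] mov  r4, #0xb5 → r4=0xb5
body[3] sub  r5, r2, r4 → r5=0xf1
body[4] sub  r0, r1, r1 → r0=0x00
body[5] xor  r2, r0, r5 → r2=0xf1
body[6] sub  r2, r5, #49 → r2=0xc0
epilogue: pop r4=0x19, sp=0xa5
epilogue: pop r2=0xa6, sp=0xa6
epilogue: pop r1=0x70, sp=0xa7
r0: caller-saved, written=True
r2: callee-saved, written=True
r4: callee-saved, written=True
r5: caller-saved, written=True

SURVIVE = r2,r4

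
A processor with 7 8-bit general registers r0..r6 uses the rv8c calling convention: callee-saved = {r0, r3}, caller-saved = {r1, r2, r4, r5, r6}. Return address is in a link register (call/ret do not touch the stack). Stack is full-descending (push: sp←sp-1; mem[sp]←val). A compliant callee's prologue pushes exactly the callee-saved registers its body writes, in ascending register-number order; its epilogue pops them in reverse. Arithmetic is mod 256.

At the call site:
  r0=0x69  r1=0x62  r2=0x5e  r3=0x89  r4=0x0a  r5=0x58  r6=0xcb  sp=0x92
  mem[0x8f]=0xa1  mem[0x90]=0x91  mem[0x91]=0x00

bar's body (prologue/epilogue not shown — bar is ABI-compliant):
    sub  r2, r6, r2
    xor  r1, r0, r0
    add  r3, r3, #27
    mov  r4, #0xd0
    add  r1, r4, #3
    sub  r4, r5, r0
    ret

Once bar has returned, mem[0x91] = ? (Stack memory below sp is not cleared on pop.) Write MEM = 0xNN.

MEM = 0x89

prologue: push r3 → mem[0x91]=0x89, sp=0x91
body[0] sub  r2, r6, r2 → r2=0x6d
body[1] xor  r1, r0, r0 → r1=0x00
body[2] add  r3, r3, #27 → r3=0xa4
body[3] mov  r4, #0xd0 → r4=0xd0
body[4] add  r1, r4, #3 → r1=0xd3
body[5] sub  r4, r5, r0 → r4=0xef
epilogue: pop r3=0x89, sp=0x92
prologue pushed ['r3'] at ['0x91']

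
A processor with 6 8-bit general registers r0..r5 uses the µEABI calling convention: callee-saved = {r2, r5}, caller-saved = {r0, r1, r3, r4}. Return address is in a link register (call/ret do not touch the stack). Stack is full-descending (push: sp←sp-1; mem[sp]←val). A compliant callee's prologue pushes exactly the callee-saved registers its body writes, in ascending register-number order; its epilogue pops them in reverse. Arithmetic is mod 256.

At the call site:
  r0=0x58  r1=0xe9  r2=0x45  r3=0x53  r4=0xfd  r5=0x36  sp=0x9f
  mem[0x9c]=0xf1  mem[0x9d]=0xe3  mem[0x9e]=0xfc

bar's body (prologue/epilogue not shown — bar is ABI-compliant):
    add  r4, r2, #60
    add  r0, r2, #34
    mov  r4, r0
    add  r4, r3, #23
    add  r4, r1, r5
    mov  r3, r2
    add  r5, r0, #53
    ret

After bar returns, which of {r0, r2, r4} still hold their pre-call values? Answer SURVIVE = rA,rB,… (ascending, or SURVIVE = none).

SURVIVE = r2

prologue: push r5 -> mem[0x9e]=0x36, sp=0x9e
body[0] add  r4, r2, #60 -> r4=0x81
body[1] add  r0, r2, #34 -> r0=0x67
body[2] mov  r4, r0 -> r4=0x67
body[3] add  r4, r3, #23 -> r4=0x6a
body[4] add  r4, r1, r5 -> r4=0x1f
body[5] mov  r3, r2 -> r3=0x45
body[6] add  r5, r0, #53 -> r5=0x9c
epilogue: pop r5=0x36, sp=0x9f
r0: caller-saved, written=True
r2: callee-saved, written=False
r4: caller-saved, written=True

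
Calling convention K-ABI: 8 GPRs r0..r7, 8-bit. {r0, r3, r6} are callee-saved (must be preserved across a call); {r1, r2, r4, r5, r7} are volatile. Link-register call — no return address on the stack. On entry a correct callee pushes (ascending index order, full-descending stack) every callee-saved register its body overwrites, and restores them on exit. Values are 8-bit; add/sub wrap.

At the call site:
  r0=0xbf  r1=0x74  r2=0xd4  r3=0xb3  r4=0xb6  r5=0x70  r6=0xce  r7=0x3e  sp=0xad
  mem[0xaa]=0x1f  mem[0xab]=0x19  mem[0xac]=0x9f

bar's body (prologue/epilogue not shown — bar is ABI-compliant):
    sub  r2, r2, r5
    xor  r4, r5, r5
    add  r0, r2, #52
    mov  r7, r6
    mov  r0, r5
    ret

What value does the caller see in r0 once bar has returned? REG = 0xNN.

prologue: push r0 -> mem[0xac]=0xbf, sp=0xac
body[0] sub  r2, r2, r5 -> r2=0x64
body[1] xor  r4, r5, r5 -> r4=0x00
body[2] add  r0, r2, #52 -> r0=0x98
body[3] mov  r7, r6 -> r7=0xce
body[4] mov  r0, r5 -> r0=0x70
epilogue: pop r0=0xbf, sp=0xad
r0 is callee-saved -> restored

REG = 0xbf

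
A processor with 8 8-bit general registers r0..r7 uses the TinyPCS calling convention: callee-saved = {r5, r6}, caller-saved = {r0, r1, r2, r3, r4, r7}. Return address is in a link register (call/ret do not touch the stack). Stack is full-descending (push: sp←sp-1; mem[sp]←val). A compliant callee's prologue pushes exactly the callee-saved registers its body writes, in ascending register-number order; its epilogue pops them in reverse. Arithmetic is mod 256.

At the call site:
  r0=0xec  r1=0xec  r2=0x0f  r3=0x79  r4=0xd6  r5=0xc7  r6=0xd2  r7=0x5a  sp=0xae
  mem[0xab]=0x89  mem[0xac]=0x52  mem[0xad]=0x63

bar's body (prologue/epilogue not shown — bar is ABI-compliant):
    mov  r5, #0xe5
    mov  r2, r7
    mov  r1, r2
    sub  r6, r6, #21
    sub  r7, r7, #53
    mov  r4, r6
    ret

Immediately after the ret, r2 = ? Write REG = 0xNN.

prologue: push r5 -> mem[0xad]=0xc7, sp=0xad
prologue: push r6 -> mem[0xac]=0xd2, sp=0xac
body[0] mov  r5, #0xe5 -> r5=0xe5
body[1] mov  r2, r7 -> r2=0x5a
body[2] mov  r1, r2 -> r1=0x5a
body[3] sub  r6, r6, #21 -> r6=0xbd
body[4] sub  r7, r7, #53 -> r7=0x25
body[5] mov  r4, r6 -> r4=0xbd
epilogue: pop r6=0xd2, sp=0xad
epilogue: pop r5=0xc7, sp=0xae
r2 is caller-saved -> body value

REG = 0x5a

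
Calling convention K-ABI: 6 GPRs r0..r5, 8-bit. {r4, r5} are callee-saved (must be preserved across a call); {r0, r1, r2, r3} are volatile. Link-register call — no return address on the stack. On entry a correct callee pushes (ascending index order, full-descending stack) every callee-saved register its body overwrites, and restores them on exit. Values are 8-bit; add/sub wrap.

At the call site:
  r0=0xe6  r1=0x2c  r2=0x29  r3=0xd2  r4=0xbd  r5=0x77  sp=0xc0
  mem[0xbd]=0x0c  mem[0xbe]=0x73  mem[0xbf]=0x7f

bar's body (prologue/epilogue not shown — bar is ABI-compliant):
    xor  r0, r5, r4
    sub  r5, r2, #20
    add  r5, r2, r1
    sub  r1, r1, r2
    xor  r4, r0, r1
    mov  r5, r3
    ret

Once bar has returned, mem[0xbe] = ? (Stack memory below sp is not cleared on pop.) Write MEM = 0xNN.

prologue: push r4 -> mem[0xbf]=0xbd, sp=0xbf
prologue: push r5 -> mem[0xbe]=0x77, sp=0xbe
body[0] xor  r0, r5, r4 -> r0=0xca
body[1] sub  r5, r2, #20 -> r5=0x15
body[2] add  r5, r2, r1 -> r5=0x55
body[3] sub  r1, r1, r2 -> r1=0x03
body[4] xor  r4, r0, r1 -> r4=0xc9
body[5] mov  r5, r3 -> r5=0xd2
epilogue: pop r5=0x77, sp=0xbf
epilogue: pop r4=0xbd, sp=0xc0
prologue pushed ['r4', 'r5'] at ['0xbf', '0xbe']

MEM = 0x77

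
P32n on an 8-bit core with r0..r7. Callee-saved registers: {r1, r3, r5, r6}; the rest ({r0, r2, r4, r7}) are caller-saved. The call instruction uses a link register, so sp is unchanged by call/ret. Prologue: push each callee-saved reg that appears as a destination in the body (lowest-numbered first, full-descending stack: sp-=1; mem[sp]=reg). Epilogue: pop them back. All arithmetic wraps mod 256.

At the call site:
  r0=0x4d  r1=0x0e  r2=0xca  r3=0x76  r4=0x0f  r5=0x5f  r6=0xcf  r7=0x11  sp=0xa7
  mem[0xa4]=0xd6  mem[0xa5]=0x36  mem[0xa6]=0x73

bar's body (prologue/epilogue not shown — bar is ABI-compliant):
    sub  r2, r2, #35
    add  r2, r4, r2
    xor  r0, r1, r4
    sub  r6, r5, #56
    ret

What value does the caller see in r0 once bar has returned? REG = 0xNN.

REG = 0x01

prologue: push r6 → mem[0xa6]=0xcf, sp=0xa6
body[0] sub  r2, r2, #35 → r2=0xa7
body[1] add  r2, r4, r2 → r2=0xb6
body[2] xor  r0, r1, r4 → r0=0x01
body[3] sub  r6, r5, #56 → r6=0x27
epilogue: pop r6=0xcf, sp=0xa7
r0 is caller-saved → body value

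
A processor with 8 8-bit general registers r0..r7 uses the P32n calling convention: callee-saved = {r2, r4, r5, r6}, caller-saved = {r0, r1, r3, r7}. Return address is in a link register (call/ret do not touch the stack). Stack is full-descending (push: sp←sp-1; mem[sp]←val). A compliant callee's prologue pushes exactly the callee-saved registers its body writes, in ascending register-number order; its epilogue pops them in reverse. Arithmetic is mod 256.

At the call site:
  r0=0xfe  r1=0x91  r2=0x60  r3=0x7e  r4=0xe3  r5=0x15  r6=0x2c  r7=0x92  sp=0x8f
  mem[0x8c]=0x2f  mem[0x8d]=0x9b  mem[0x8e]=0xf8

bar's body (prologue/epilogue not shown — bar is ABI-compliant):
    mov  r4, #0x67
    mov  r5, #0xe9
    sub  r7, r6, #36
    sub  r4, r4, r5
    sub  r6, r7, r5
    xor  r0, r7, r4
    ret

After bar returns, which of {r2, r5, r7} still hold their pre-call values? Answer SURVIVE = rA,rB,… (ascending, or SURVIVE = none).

prologue: push r4 -> mem[0x8e]=0xe3, sp=0x8e
prologue: push r5 -> mem[0x8d]=0x15, sp=0x8d
prologue: push r6 -> mem[0x8c]=0x2c, sp=0x8c
body[0] mov  r4, #0x67 -> r4=0x67
body[1] mov  r5, #0xe9 -> r5=0xe9
body[2] sub  r7, r6, #36 -> r7=0x08
body[3] sub  r4, r4, r5 -> r4=0x7e
body[4] sub  r6, r7, r5 -> r6=0x1f
body[5] xor  r0, r7, r4 -> r0=0x76
epilogue: pop r6=0x2c, sp=0x8d
epilogue: pop r5=0x15, sp=0x8e
epilogue: pop r4=0xe3, sp=0x8f
r2: callee-saved, written=False
r5: callee-saved, written=True
r7: caller-saved, written=True

SURVIVE = r2,r5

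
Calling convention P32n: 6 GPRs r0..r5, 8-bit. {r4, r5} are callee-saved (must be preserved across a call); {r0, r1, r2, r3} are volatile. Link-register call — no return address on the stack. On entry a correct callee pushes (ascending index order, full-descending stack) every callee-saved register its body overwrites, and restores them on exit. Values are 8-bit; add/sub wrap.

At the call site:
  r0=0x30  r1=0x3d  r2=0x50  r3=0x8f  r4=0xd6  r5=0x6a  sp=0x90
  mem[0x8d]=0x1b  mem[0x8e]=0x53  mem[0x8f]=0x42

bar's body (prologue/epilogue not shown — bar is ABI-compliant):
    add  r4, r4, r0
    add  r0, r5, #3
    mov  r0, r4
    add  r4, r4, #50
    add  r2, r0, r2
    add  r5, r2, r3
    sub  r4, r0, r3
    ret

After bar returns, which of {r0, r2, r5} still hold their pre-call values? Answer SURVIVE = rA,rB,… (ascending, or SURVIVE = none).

SURVIVE = r5

prologue: push r4 -> mem[0x8f]=0xd6, sp=0x8f
prologue: push r5 -> mem[0x8e]=0x6a, sp=0x8e
body[0] add  r4, r4, r0 -> r4=0x06
body[1] add  r0, r5, #3 -> r0=0x6d
body[2] mov  r0, r4 -> r0=0x06
body[3] add  r4, r4, #50 -> r4=0x38
body[4] add  r2, r0, r2 -> r2=0x56
body[5] add  r5, r2, r3 -> r5=0xe5
body[6] sub  r4, r0, r3 -> r4=0x77
epilogue: pop r5=0x6a, sp=0x8f
epilogue: pop r4=0xd6, sp=0x90
r0: caller-saved, written=True
r2: caller-saved, written=True
r5: callee-saved, written=True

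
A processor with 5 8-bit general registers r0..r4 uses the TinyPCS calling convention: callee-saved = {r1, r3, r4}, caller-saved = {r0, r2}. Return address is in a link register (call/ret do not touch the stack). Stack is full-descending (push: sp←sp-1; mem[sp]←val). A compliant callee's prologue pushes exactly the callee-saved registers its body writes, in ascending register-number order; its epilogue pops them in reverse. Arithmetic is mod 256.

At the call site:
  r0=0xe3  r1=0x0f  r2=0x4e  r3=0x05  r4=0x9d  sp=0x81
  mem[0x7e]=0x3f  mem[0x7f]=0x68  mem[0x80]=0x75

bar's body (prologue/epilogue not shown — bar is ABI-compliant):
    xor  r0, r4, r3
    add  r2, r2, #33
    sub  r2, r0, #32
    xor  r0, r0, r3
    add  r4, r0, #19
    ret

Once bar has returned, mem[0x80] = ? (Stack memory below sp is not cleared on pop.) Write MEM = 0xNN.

prologue: push r4 -> mem[0x80]=0x9d, sp=0x80
body[0] xor  r0, r4, r3 -> r0=0x98
body[1] add  r2, r2, #33 -> r2=0x6f
body[2] sub  r2, r0, #32 -> r2=0x78
body[3] xor  r0, r0, r3 -> r0=0x9d
body[4] add  r4, r0, #19 -> r4=0xb0
epilogue: pop r4=0x9d, sp=0x81
prologue pushed ['r4'] at ['0x80']

MEM = 0x9d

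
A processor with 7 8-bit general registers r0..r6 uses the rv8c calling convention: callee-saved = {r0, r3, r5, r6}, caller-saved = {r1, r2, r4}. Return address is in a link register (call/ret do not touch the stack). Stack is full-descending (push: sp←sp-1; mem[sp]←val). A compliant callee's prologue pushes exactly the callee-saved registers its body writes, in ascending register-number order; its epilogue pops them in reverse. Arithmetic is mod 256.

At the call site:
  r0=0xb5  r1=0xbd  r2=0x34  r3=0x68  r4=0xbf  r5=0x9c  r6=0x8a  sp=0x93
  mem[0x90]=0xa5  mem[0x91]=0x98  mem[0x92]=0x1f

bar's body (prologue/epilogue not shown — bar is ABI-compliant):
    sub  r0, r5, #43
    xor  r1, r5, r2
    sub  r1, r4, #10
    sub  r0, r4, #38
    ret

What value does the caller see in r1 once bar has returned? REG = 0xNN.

REG = 0xb5

prologue: push r0 → mem[0x92]=0xb5, sp=0x92
body[0] sub  r0, r5, #43 → r0=0x71
body[1] xor  r1, r5, r2 → r1=0xa8
body[2] sub  r1, r4, #10 → r1=0xb5
body[3] sub  r0, r4, #38 → r0=0x99
epilogue: pop r0=0xb5, sp=0x93
r1 is caller-saved → body value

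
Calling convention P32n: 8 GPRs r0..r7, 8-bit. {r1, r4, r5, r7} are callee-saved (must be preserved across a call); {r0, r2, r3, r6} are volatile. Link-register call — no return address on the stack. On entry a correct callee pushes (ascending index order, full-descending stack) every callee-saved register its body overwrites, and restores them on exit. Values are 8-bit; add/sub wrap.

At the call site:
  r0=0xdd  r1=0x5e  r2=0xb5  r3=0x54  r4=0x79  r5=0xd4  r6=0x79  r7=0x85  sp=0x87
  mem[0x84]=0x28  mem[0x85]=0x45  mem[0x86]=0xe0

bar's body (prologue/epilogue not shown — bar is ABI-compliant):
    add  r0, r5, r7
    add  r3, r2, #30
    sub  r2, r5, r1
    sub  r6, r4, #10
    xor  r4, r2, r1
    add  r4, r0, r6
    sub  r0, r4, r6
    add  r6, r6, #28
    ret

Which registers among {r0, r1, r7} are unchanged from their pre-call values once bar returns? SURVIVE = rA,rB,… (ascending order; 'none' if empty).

prologue: push r4 → mem[0x86]=0x79, sp=0x86
body[0] add  r0, r5, r7 → r0=0x59
body[1] add  r3, r2, #30 → r3=0xd3
body[2] sub  r2, r5, r1 → r2=0x76
body[3] sub  r6, r4, #10 → r6=0x6f
body[4] xor  r4, r2, r1 → r4=0x28
body[5] add  r4, r0, r6 → r4=0xc8
body[6] sub  r0, r4, r6 → r0=0x59
body[7] add  r6, r6, #28 → r6=0x8b
epilogue: pop r4=0x79, sp=0x87
r0: caller-saved, written=True
r1: callee-saved, written=False
r7: callee-saved, written=False

SURVIVE = r1,r7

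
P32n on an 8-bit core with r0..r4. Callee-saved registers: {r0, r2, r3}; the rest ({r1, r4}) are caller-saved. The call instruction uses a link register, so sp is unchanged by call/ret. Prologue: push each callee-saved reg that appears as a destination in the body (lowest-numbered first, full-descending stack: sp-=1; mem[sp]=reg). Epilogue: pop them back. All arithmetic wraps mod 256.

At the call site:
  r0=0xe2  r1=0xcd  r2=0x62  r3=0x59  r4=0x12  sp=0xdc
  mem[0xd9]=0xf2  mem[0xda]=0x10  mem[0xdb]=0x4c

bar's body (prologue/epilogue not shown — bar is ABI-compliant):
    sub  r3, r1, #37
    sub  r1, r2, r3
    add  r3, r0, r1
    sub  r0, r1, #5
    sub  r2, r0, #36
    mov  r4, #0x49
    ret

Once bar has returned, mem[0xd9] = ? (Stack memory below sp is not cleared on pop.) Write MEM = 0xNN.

prologue: push r0 → mem[0xdb]=0xe2, sp=0xdb
prologue: push r2 → mem[0xda]=0x62, sp=0xda
prologue: push r3 → mem[0xd9]=0x59, sp=0xd9
body[0] sub  r3, r1, #37 → r3=0xa8
body[1] sub  r1, r2, r3 → r1=0xba
body[2] add  r3, r0, r1 → r3=0x9c
body[3] sub  r0, r1, #5 → r0=0xb5
body[4] sub  r2, r0, #36 → r2=0x91
body[5] mov  r4, #0x49 → r4=0x49
epilogue: pop r3=0x59, sp=0xda
epilogue: pop r2=0x62, sp=0xdb
epilogue: pop r0=0xe2, sp=0xdc
prologue pushed ['r0', 'r2', 'r3'] at ['0xdb', '0xda', '0xd9']

MEM = 0x59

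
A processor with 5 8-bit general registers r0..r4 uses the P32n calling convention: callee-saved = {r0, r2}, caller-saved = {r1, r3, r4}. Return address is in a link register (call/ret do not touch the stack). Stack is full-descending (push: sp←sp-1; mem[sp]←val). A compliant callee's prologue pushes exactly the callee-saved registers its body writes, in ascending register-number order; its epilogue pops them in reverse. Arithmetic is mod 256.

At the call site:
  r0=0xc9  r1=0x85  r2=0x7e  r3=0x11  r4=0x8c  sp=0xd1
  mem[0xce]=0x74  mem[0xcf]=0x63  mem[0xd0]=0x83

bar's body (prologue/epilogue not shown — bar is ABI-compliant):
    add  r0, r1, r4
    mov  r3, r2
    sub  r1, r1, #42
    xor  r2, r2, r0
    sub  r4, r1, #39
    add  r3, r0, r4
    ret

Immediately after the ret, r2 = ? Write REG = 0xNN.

prologue: push r0 -> mem[0xd0]=0xc9, sp=0xd0
prologue: push r2 -> mem[0xcf]=0x7e, sp=0xcf
body[0] add  r0, r1, r4 -> r0=0x11
body[1] mov  r3, r2 -> r3=0x7e
body[2] sub  r1, r1, #42 -> r1=0x5b
body[3] xor  r2, r2, r0 -> r2=0x6f
body[4] sub  r4, r1, #39 -> r4=0x34
body[5] add  r3, r0, r4 -> r3=0x45
epilogue: pop r2=0x7e, sp=0xd0
epilogue: pop r0=0xc9, sp=0xd1
r2 is callee-saved -> restored

REG = 0x7e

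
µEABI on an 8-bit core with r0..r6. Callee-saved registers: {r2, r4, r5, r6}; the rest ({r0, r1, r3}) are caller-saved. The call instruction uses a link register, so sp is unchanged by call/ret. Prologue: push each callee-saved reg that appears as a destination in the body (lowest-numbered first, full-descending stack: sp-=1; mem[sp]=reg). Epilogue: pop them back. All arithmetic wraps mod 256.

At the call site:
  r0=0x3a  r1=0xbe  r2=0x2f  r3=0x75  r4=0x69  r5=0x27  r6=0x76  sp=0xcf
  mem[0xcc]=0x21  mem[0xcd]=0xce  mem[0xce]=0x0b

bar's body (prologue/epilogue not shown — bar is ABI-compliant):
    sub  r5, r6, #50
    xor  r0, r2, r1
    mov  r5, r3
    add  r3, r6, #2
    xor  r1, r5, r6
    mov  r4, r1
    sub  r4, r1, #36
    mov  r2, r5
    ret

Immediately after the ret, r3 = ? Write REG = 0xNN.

REG = 0x78

prologue: push r2 → mem[0xce]=0x2f, sp=0xce
prologue: push r4 → mem[0xcd]=0x69, sp=0xcd
prologue: push r5 → mem[0xcc]=0x27, sp=0xcc
body[0] sub  r5, r6, #50 → r5=0x44
body[1] xor  r0, r2, r1 → r0=0x91
body[2] mov  r5, r3 → r5=0x75
body[3] add  r3, r6, #2 → r3=0x78
body[4] xor  r1, r5, r6 → r1=0x03
body[5] mov  r4, r1 → r4=0x03
body[6] sub  r4, r1, #36 → r4=0xdf
body[7] mov  r2, r5 → r2=0x75
epilogue: pop r5=0x27, sp=0xcd
epilogue: pop r4=0x69, sp=0xce
epilogue: pop r2=0x2f, sp=0xcf
r3 is caller-saved → body value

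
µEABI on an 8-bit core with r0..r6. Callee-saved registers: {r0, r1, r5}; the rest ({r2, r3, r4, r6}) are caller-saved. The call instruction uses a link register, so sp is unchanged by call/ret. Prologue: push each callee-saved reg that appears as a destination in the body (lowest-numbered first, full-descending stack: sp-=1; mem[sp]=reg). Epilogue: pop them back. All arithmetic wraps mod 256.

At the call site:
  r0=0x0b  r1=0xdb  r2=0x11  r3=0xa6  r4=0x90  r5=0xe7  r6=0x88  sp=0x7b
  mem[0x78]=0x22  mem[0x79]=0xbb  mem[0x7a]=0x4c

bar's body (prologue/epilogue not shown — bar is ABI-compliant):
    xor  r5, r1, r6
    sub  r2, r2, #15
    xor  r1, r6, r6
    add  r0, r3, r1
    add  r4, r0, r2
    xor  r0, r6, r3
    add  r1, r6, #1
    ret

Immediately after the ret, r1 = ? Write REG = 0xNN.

prologue: push r0 -> mem[0x7a]=0x0b, sp=0x7a
prologue: push r1 -> mem[0x79]=0xdb, sp=0x79
prologue: push r5 -> mem[0x78]=0xe7, sp=0x78
body[0] xor  r5, r1, r6 -> r5=0x53
body[1] sub  r2, r2, #15 -> r2=0x02
body[2] xor  r1, r6, r6 -> r1=0x00
body[3] add  r0, r3, r1 -> r0=0xa6
body[4] add  r4, r0, r2 -> r4=0xa8
body[5] xor  r0, r6, r3 -> r0=0x2e
body[6] add  r1, r6, #1 -> r1=0x89
epilogue: pop r5=0xe7, sp=0x79
epilogue: pop r1=0xdb, sp=0x7a
epilogue: pop r0=0x0b, sp=0x7b
r1 is callee-saved -> restored

REG = 0xdb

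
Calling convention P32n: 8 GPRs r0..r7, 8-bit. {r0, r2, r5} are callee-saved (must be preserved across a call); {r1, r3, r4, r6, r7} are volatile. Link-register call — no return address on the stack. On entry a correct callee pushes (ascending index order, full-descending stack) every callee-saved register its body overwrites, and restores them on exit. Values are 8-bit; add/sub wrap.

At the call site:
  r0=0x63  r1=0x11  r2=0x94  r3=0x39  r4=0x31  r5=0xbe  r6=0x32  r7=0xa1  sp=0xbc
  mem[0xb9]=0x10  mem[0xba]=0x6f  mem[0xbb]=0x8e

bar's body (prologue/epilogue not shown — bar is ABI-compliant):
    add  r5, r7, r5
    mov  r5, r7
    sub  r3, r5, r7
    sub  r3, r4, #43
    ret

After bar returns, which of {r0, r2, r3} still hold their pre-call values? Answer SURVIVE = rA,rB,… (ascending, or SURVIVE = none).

prologue: push r5 → mem[0xbb]=0xbe, sp=0xbb
body[0] add  r5, r7, r5 → r5=0x5f
body[1] mov  r5, r7 → r5=0xa1
body[2] sub  r3, r5, r7 → r3=0x00
body[3] sub  r3, r4, #43 → r3=0x06
epilogue: pop r5=0xbe, sp=0xbc
r0: callee-saved, written=False
r2: callee-saved, written=False
r3: caller-saved, written=True

SURVIVE = r0,r2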